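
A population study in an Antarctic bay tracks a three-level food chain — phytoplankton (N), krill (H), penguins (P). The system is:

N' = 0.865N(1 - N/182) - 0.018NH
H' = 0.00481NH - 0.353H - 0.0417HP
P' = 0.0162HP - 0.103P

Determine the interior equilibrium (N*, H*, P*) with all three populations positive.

From dP/dt = 0: 0.0162H* = 0.103, so H* = 6.36.
From dN/dt = 0: 0.865(1 - N*/182) = 0.018·6.36, giving N* = 182·(1 - 0.132) = 158.
From dH/dt = 0: 0.00481·158 - 0.353 = 0.0417P*, so P* = 0.407/0.0417 = 9.75.

N* ≈ 158, H* ≈ 6.36, P* ≈ 9.75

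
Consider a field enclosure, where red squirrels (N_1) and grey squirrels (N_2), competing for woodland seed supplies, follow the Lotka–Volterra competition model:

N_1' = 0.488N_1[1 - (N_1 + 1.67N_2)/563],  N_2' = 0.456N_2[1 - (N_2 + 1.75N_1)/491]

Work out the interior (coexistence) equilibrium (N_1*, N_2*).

N_1* ≈ 134, N_2* ≈ 257

Setting both brackets to zero gives the nullclines N_1 + 1.67N_2 = 563 and 1.75N_1 + N_2 = 491.
Substituting N_2 = 491 - 1.75N_1 into the first: N_1(1 - 1.67·1.75) = 563 - 1.67·491.
So N_1* = -257/-1.92 = 134, and then N_2* = 491 - 1.75·134 = 257.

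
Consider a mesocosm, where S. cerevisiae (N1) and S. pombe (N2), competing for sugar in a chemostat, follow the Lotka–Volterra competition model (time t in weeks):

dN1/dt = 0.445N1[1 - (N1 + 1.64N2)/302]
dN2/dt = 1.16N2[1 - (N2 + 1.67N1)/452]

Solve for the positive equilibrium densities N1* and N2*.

N1* ≈ 253, N2* ≈ 30.1

Setting both brackets to zero gives the nullclines N1 + 1.64N2 = 302 and 1.67N1 + N2 = 452.
Substituting N2 = 452 - 1.67N1 into the first: N1(1 - 1.64·1.67) = 302 - 1.64·452.
So N1* = -439/-1.74 = 253, and then N2* = 452 - 1.67·253 = 30.1.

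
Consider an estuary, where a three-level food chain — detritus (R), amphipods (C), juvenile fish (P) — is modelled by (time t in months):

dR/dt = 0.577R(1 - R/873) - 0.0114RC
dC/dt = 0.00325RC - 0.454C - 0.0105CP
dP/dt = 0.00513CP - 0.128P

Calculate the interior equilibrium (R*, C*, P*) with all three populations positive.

From dP/dt = 0: 0.00513C* = 0.128, so C* = 25.
From dR/dt = 0: 0.577(1 - R*/873) = 0.0114·25, giving R* = 873·(1 - 0.493) = 443.
From dC/dt = 0: 0.00325·443 - 0.454 = 0.0105P*, so P* = 0.985/0.0105 = 93.8.

R* ≈ 443, C* ≈ 25, P* ≈ 93.8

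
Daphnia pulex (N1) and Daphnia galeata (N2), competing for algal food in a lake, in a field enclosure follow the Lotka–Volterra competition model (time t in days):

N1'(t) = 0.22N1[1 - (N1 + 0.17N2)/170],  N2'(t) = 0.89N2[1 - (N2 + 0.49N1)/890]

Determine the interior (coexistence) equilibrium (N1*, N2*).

Setting both brackets to zero gives the nullclines N1 + 0.17N2 = 170 and 0.49N1 + N2 = 890.
Substituting N2 = 890 - 0.49N1 into the first: N1(1 - 0.17·0.49) = 170 - 0.17·890.
So N1* = 18.7/0.917 = 20.4, and then N2* = 890 - 0.49·20.4 = 880.

N1* ≈ 20.4, N2* ≈ 880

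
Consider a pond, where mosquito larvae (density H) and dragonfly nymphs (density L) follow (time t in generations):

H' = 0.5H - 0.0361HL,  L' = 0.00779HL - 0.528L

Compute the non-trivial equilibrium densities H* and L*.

Set dL/dt = 0 with L > 0: 0.00779H - 0.528 = 0, so H* = 0.528/0.00779 = 67.8.
Set dH/dt = 0 with H > 0: 0.5 - 0.0361L = 0, so L* = 0.5/0.0361 = 13.9.

H* ≈ 67.8, L* ≈ 13.9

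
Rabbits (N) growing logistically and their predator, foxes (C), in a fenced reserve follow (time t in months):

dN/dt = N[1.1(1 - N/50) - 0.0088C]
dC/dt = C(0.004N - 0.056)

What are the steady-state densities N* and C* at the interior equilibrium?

N* ≈ 14, C* ≈ 90

From dC/dt = 0 with C > 0: 0.004N* = 0.056, so N* = 14.
Substitute into dN/dt = 0: 1.1(1 - 14/50) = 0.0088C*.
The bracket is 0.72, giving C* = 0.792/0.0088 = 90.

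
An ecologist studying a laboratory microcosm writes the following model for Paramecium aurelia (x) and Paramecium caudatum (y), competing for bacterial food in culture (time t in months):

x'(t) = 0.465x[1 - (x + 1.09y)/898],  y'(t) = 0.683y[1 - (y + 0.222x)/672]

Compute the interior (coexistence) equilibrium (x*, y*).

x* ≈ 218, y* ≈ 624

Setting both brackets to zero gives the nullclines x + 1.09y = 898 and 0.222x + y = 672.
Substituting y = 672 - 0.222x into the first: x(1 - 1.09·0.222) = 898 - 1.09·672.
So x* = 166/0.758 = 218, and then y* = 672 - 0.222·218 = 624.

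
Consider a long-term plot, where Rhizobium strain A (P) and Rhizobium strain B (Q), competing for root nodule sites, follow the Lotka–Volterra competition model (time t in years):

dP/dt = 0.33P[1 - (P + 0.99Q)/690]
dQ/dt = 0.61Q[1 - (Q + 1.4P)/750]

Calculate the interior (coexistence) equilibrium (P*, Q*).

P* ≈ 136, Q* ≈ 560

Setting both brackets to zero gives the nullclines P + 0.99Q = 690 and 1.4P + Q = 750.
Substituting Q = 750 - 1.4P into the first: P(1 - 0.99·1.4) = 690 - 0.99·750.
So P* = -52.5/-0.386 = 136, and then Q* = 750 - 1.4·136 = 560.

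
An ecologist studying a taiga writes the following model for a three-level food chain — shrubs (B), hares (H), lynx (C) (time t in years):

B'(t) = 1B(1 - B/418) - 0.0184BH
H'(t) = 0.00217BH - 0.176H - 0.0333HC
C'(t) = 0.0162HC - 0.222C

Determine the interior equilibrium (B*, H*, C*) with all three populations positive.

From dC/dt = 0: 0.0162H* = 0.222, so H* = 13.7.
From dB/dt = 0: 1(1 - B*/418) = 0.0184·13.7, giving B* = 418·(1 - 0.252) = 313.
From dH/dt = 0: 0.00217·313 - 0.176 = 0.0333C*, so C* = 0.502/0.0333 = 15.1.

B* ≈ 313, H* ≈ 13.7, C* ≈ 15.1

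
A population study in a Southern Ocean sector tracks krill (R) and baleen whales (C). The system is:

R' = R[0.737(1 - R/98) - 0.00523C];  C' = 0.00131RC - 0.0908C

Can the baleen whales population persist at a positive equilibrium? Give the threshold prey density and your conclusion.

The predator equation gives dC/dt > 0 only when R > 0.0908/0.00131 = 69.3.
Without the predator, R → K = 98. Since 98 > 69.3, the predator can invade and persist.

Threshold R = 69.3; K > 69.3, so yes, the predator persists.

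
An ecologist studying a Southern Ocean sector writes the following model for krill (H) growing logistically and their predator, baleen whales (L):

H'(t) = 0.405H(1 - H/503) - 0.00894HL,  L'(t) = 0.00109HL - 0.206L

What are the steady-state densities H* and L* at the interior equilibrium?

H* ≈ 189, L* ≈ 28.3

From dL/dt = 0 with L > 0: 0.00109H* = 0.206, so H* = 189.
Substitute into dH/dt = 0: 0.405(1 - 189/503) = 0.00894L*.
The bracket is 0.624, giving L* = 0.253/0.00894 = 28.3.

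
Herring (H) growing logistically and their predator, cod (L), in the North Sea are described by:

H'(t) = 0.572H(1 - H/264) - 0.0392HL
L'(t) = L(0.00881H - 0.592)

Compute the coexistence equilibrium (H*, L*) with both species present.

From dL/dt = 0 with L > 0: 0.00881H* = 0.592, so H* = 67.2.
Substitute into dH/dt = 0: 0.572(1 - 67.2/264) = 0.0392L*.
The bracket is 0.745, giving L* = 0.426/0.0392 = 10.9.

H* ≈ 67.2, L* ≈ 10.9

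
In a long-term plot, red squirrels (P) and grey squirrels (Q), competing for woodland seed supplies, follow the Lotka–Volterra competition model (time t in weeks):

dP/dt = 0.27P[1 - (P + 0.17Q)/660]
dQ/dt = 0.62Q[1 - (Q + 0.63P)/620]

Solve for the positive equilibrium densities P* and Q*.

P* ≈ 621, Q* ≈ 229

Setting both brackets to zero gives the nullclines P + 0.17Q = 660 and 0.63P + Q = 620.
Substituting Q = 620 - 0.63P into the first: P(1 - 0.17·0.63) = 660 - 0.17·620.
So P* = 555/0.893 = 621, and then Q* = 620 - 0.63·621 = 229.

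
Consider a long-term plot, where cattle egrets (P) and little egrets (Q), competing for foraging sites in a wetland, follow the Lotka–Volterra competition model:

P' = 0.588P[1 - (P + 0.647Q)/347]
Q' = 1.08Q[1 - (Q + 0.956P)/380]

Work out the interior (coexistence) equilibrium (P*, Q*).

P* ≈ 265, Q* ≈ 127

Setting both brackets to zero gives the nullclines P + 0.647Q = 347 and 0.956P + Q = 380.
Substituting Q = 380 - 0.956P into the first: P(1 - 0.647·0.956) = 347 - 0.647·380.
So P* = 101/0.381 = 265, and then Q* = 380 - 0.956·265 = 127.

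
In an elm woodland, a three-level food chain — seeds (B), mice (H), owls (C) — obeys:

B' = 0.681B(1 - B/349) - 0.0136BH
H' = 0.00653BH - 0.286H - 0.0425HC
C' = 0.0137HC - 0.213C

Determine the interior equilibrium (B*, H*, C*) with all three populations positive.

B* ≈ 241, H* ≈ 15.5, C* ≈ 30.2

From dC/dt = 0: 0.0137H* = 0.213, so H* = 15.5.
From dB/dt = 0: 0.681(1 - B*/349) = 0.0136·15.5, giving B* = 349·(1 - 0.31) = 241.
From dH/dt = 0: 0.00653·241 - 0.286 = 0.0425C*, so C* = 1.29/0.0425 = 30.2.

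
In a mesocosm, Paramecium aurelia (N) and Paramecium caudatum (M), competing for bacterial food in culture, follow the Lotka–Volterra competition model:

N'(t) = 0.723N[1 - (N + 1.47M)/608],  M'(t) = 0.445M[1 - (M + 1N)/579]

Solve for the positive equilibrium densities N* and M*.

Setting both brackets to zero gives the nullclines N + 1.47M = 608 and 1N + M = 579.
Substituting M = 579 - 1N into the first: N(1 - 1.47·1) = 608 - 1.47·579.
So N* = -243/-0.47 = 517, and then M* = 579 - 1·517 = 61.7.

N* ≈ 517, M* ≈ 61.7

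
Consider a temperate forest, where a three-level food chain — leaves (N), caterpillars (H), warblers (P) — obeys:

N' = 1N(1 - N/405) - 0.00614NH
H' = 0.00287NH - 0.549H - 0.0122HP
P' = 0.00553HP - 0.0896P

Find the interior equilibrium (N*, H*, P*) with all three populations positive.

From dP/dt = 0: 0.00553H* = 0.0896, so H* = 16.2.
From dN/dt = 0: 1(1 - N*/405) = 0.00614·16.2, giving N* = 405·(1 - 0.0995) = 365.
From dH/dt = 0: 0.00287·365 - 0.549 = 0.0122P*, so P* = 0.498/0.0122 = 40.8.

N* ≈ 365, H* ≈ 16.2, P* ≈ 40.8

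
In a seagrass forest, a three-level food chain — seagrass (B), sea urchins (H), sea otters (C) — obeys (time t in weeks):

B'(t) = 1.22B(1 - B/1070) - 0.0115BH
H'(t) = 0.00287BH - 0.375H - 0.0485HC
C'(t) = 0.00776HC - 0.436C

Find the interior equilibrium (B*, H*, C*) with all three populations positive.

B* ≈ 503, H* ≈ 56.2, C* ≈ 22.1

From dC/dt = 0: 0.00776H* = 0.436, so H* = 56.2.
From dB/dt = 0: 1.22(1 - B*/1070) = 0.0115·56.2, giving B* = 1070·(1 - 0.53) = 503.
From dH/dt = 0: 0.00287·503 - 0.375 = 0.0485C*, so C* = 1.07/0.0485 = 22.1.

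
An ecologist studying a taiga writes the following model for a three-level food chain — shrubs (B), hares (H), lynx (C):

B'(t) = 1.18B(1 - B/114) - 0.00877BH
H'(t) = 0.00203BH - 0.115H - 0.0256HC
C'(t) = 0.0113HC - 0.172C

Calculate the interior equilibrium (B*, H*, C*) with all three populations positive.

From dC/dt = 0: 0.0113H* = 0.172, so H* = 15.2.
From dB/dt = 0: 1.18(1 - B*/114) = 0.00877·15.2, giving B* = 114·(1 - 0.113) = 101.
From dH/dt = 0: 0.00203·101 - 0.115 = 0.0256C*, so C* = 0.0902/0.0256 = 3.53.

B* ≈ 101, H* ≈ 15.2, C* ≈ 3.53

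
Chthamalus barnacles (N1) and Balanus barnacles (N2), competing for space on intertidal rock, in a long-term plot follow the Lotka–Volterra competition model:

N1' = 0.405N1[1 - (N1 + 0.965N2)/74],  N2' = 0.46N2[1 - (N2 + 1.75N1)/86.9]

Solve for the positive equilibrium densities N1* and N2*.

Setting both brackets to zero gives the nullclines N1 + 0.965N2 = 74 and 1.75N1 + N2 = 86.9.
Substituting N2 = 86.9 - 1.75N1 into the first: N1(1 - 0.965·1.75) = 74 - 0.965·86.9.
So N1* = -9.86/-0.689 = 14.3, and then N2* = 86.9 - 1.75·14.3 = 61.9.

N1* ≈ 14.3, N2* ≈ 61.9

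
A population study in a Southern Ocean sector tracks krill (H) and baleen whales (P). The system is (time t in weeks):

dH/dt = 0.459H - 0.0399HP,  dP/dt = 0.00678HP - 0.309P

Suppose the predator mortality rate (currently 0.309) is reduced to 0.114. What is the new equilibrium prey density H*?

At the interior fixed point, setting dP/dt = 0 with P > 0 fixes H* = (predator death rate)/(HP coefficient) — independent of the other coefficients.
With the change, H* = 0.114/0.00678 = 16.8; it falls from 45.6.

H* ≈ 16.8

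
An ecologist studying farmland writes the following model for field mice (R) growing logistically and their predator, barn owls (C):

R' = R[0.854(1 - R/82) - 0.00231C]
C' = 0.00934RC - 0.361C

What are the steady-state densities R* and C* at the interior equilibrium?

From dC/dt = 0 with C > 0: 0.00934R* = 0.361, so R* = 38.7.
Substitute into dR/dt = 0: 0.854(1 - 38.7/82) = 0.00231C*.
The bracket is 0.529, giving C* = 0.451/0.00231 = 195.

R* ≈ 38.7, C* ≈ 195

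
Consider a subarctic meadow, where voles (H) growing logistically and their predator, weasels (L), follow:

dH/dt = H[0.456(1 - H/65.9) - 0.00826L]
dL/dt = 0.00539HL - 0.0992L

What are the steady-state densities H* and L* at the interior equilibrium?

From dL/dt = 0 with L > 0: 0.00539H* = 0.0992, so H* = 18.4.
Substitute into dH/dt = 0: 0.456(1 - 18.4/65.9) = 0.00826L*.
The bracket is 0.721, giving L* = 0.329/0.00826 = 39.8.

H* ≈ 18.4, L* ≈ 39.8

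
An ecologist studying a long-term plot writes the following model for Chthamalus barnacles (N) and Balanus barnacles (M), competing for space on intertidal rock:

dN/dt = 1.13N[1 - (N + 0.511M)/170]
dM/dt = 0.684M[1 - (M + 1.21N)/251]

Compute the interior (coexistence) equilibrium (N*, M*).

N* ≈ 109, M* ≈ 119

Setting both brackets to zero gives the nullclines N + 0.511M = 170 and 1.21N + M = 251.
Substituting M = 251 - 1.21N into the first: N(1 - 0.511·1.21) = 170 - 0.511·251.
So N* = 41.7/0.382 = 109, and then M* = 251 - 1.21·109 = 119.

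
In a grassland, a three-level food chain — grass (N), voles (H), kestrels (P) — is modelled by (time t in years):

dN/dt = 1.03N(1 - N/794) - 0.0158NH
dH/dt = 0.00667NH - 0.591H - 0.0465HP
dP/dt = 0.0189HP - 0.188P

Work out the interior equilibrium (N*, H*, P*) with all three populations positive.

N* ≈ 673, H* ≈ 9.95, P* ≈ 83.8

From dP/dt = 0: 0.0189H* = 0.188, so H* = 9.95.
From dN/dt = 0: 1.03(1 - N*/794) = 0.0158·9.95, giving N* = 794·(1 - 0.153) = 673.
From dH/dt = 0: 0.00667·673 - 0.591 = 0.0465P*, so P* = 3.9/0.0465 = 83.8.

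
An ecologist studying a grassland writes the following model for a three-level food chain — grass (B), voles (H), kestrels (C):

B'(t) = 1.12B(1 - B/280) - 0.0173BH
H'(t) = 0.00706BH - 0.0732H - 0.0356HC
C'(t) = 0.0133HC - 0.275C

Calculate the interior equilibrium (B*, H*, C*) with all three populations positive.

From dC/dt = 0: 0.0133H* = 0.275, so H* = 20.7.
From dB/dt = 0: 1.12(1 - B*/280) = 0.0173·20.7, giving B* = 280·(1 - 0.319) = 191.
From dH/dt = 0: 0.00706·191 - 0.0732 = 0.0356C*, so C* = 1.27/0.0356 = 35.7.

B* ≈ 191, H* ≈ 20.7, C* ≈ 35.7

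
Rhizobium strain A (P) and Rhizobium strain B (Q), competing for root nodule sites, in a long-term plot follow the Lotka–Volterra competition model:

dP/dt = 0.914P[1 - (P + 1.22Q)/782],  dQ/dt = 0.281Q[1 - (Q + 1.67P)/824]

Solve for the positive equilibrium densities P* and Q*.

P* ≈ 215, Q* ≈ 465

Setting both brackets to zero gives the nullclines P + 1.22Q = 782 and 1.67P + Q = 824.
Substituting Q = 824 - 1.67P into the first: P(1 - 1.22·1.67) = 782 - 1.22·824.
So P* = -223/-1.04 = 215, and then Q* = 824 - 1.67·215 = 465.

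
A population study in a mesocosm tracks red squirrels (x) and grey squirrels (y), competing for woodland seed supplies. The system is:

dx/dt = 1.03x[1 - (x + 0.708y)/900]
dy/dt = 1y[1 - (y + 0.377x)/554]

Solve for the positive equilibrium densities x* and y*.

Setting both brackets to zero gives the nullclines x + 0.708y = 900 and 0.377x + y = 554.
Substituting y = 554 - 0.377x into the first: x(1 - 0.708·0.377) = 900 - 0.708·554.
So x* = 508/0.733 = 693, and then y* = 554 - 0.377·693 = 293.

x* ≈ 693, y* ≈ 293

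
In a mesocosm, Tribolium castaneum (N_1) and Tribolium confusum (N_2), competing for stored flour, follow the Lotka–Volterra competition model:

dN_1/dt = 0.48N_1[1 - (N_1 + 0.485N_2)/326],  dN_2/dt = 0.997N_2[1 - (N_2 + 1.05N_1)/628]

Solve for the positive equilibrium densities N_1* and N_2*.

N_1* ≈ 43.6, N_2* ≈ 582

Setting both brackets to zero gives the nullclines N_1 + 0.485N_2 = 326 and 1.05N_1 + N_2 = 628.
Substituting N_2 = 628 - 1.05N_1 into the first: N_1(1 - 0.485·1.05) = 326 - 0.485·628.
So N_1* = 21.4/0.491 = 43.6, and then N_2* = 628 - 1.05·43.6 = 582.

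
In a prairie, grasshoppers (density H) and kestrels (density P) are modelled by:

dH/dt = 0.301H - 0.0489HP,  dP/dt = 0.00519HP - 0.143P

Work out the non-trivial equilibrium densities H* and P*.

H* ≈ 27.6, P* ≈ 6.16

Set dP/dt = 0 with P > 0: 0.00519H - 0.143 = 0, so H* = 0.143/0.00519 = 27.6.
Set dH/dt = 0 with H > 0: 0.301 - 0.0489P = 0, so P* = 0.301/0.0489 = 6.16.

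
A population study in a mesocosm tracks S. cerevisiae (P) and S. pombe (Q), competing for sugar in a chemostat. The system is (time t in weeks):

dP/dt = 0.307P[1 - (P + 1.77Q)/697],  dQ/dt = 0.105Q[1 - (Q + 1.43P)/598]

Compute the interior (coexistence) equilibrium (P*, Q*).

P* ≈ 236, Q* ≈ 260

Setting both brackets to zero gives the nullclines P + 1.77Q = 697 and 1.43P + Q = 598.
Substituting Q = 598 - 1.43P into the first: P(1 - 1.77·1.43) = 697 - 1.77·598.
So P* = -361/-1.53 = 236, and then Q* = 598 - 1.43·236 = 260.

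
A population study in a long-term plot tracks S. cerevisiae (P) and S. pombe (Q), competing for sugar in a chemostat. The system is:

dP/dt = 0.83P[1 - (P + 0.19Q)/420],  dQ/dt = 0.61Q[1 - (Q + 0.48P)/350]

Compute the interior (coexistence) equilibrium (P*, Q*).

Setting both brackets to zero gives the nullclines P + 0.19Q = 420 and 0.48P + Q = 350.
Substituting Q = 350 - 0.48P into the first: P(1 - 0.19·0.48) = 420 - 0.19·350.
So P* = 354/0.909 = 389, and then Q* = 350 - 0.48·389 = 163.

P* ≈ 389, Q* ≈ 163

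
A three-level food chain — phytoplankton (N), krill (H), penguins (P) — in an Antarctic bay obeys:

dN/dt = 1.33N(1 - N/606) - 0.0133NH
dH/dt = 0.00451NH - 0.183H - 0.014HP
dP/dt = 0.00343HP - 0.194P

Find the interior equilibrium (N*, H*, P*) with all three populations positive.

From dP/dt = 0: 0.00343H* = 0.194, so H* = 56.6.
From dN/dt = 0: 1.33(1 - N*/606) = 0.0133·56.6, giving N* = 606·(1 - 0.566) = 263.
From dH/dt = 0: 0.00451·263 - 0.183 = 0.014P*, so P* = 1/0.014 = 71.7.

N* ≈ 263, H* ≈ 56.6, P* ≈ 71.7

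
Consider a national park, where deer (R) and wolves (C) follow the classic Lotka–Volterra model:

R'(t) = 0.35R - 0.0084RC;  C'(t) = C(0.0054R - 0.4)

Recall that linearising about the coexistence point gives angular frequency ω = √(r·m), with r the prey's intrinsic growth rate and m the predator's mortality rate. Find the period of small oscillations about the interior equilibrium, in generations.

Here r = 0.35 and m = 0.4, so r·m = 0.14.
ω = √0.14 = 0.374 per generation, hence T = 2π/ω ≈ 16.8 generations.

T ≈ 16.8 generations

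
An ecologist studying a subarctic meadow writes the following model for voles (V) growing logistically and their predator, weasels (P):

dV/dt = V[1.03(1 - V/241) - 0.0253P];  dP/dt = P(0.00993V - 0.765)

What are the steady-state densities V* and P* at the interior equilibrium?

V* ≈ 77, P* ≈ 27.7

From dP/dt = 0 with P > 0: 0.00993V* = 0.765, so V* = 77.
Substitute into dV/dt = 0: 1.03(1 - 77/241) = 0.0253P*.
The bracket is 0.68, giving P* = 0.701/0.0253 = 27.7.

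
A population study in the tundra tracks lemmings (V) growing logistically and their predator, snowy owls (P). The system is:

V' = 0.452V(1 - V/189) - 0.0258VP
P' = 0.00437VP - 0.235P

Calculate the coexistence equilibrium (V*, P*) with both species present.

V* ≈ 53.8, P* ≈ 12.5

From dP/dt = 0 with P > 0: 0.00437V* = 0.235, so V* = 53.8.
Substitute into dV/dt = 0: 0.452(1 - 53.8/189) = 0.0258P*.
The bracket is 0.715, giving P* = 0.323/0.0258 = 12.5.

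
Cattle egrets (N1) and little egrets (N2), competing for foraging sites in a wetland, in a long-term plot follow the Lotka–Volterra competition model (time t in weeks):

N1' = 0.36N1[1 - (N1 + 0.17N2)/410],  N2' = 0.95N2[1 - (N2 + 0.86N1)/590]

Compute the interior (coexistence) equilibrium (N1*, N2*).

N1* ≈ 363, N2* ≈ 278

Setting both brackets to zero gives the nullclines N1 + 0.17N2 = 410 and 0.86N1 + N2 = 590.
Substituting N2 = 590 - 0.86N1 into the first: N1(1 - 0.17·0.86) = 410 - 0.17·590.
So N1* = 310/0.854 = 363, and then N2* = 590 - 0.86·363 = 278.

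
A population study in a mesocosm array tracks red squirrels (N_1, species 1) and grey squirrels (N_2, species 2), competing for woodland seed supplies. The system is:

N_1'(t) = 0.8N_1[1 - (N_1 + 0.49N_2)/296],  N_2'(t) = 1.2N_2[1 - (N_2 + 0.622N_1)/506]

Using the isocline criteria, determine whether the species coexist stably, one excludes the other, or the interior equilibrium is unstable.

stable coexistence

Compare the nullcline intercepts: K1/α12 = 296/0.49 = 604 > K2 = 506; K2/α21 = 506/0.622 = 814 > K1 = 296.
Since both inequalities hold, each species can invade when rare, so the interior equilibrium is stable.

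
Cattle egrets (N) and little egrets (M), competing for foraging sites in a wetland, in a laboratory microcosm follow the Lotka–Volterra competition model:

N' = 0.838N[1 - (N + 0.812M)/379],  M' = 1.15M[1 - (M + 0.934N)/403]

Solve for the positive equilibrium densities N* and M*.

Setting both brackets to zero gives the nullclines N + 0.812M = 379 and 0.934N + M = 403.
Substituting M = 403 - 0.934N into the first: N(1 - 0.812·0.934) = 379 - 0.812·403.
So N* = 51.8/0.242 = 214, and then M* = 403 - 0.934·214 = 203.

N* ≈ 214, M* ≈ 203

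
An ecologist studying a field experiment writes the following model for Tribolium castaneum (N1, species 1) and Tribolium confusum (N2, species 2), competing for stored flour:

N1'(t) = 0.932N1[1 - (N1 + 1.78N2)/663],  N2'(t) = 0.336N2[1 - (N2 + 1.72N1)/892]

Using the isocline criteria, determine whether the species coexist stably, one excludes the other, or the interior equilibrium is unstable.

Compare the nullcline intercepts: K1/α12 = 663/1.78 = 372 < K2 = 892; K2/α21 = 892/1.72 = 519 < K1 = 663.
Since both are reversed, neither can invade when rare; the interior point is a saddle.

unstable coexistence (outcome depends on initial conditions)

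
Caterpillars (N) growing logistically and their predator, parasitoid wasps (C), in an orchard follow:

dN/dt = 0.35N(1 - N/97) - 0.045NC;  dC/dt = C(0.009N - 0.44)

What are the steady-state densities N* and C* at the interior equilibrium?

From dC/dt = 0 with C > 0: 0.009N* = 0.44, so N* = 48.9.
Substitute into dN/dt = 0: 0.35(1 - 48.9/97) = 0.045C*.
The bracket is 0.496, giving C* = 0.174/0.045 = 3.86.

N* ≈ 48.9, C* ≈ 3.86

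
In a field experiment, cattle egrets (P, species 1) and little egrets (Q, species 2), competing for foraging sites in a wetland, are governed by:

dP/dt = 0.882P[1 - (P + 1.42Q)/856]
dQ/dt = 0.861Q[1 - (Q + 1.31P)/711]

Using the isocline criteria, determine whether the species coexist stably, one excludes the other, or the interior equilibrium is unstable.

unstable coexistence (outcome depends on initial conditions)

Compare the nullcline intercepts: K1/α12 = 856/1.42 = 603 < K2 = 711; K2/α21 = 711/1.31 = 543 < K1 = 856.
Since both are reversed, neither can invade when rare; the interior point is a saddle.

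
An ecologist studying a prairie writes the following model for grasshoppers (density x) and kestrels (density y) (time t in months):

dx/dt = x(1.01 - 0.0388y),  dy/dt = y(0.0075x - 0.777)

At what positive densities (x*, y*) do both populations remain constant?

x* ≈ 104, y* ≈ 26

Set dy/dt = 0 with y > 0: 0.0075x - 0.777 = 0, so x* = 0.777/0.0075 = 104.
Set dx/dt = 0 with x > 0: 1.01 - 0.0388y = 0, so y* = 1.01/0.0388 = 26.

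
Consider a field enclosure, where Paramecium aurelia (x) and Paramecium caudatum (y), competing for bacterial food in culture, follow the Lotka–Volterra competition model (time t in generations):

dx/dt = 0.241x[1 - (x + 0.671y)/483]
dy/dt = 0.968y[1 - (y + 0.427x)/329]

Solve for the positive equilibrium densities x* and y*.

Setting both brackets to zero gives the nullclines x + 0.671y = 483 and 0.427x + y = 329.
Substituting y = 329 - 0.427x into the first: x(1 - 0.671·0.427) = 483 - 0.671·329.
So x* = 262/0.713 = 368, and then y* = 329 - 0.427·368 = 172.

x* ≈ 368, y* ≈ 172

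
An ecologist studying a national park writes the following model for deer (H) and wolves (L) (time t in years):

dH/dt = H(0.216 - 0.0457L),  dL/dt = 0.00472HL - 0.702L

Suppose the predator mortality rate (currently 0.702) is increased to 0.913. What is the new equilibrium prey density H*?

H* ≈ 193

At the interior fixed point, setting dL/dt = 0 with L > 0 fixes H* = (predator death rate)/(HL coefficient) — independent of the other coefficients.
With the change, H* = 0.913/0.00472 = 193; it rises from 149.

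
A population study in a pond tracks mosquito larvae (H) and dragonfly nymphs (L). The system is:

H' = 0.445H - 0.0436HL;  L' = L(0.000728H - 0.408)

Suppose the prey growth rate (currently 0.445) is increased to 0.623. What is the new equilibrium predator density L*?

L* ≈ 14.3

At the interior fixed point, setting dH/dt = 0 with H > 0 fixes L* = (prey growth rate)/(HL coefficient) — independent of the other coefficients.
With the change, L* = 0.623/0.0436 = 14.3; it rises from 10.2.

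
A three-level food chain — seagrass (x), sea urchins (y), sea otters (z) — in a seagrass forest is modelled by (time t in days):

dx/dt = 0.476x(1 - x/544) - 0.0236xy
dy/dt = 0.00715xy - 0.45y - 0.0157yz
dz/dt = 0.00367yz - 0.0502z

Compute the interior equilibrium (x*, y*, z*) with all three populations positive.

x* ≈ 175, y* ≈ 13.7, z* ≈ 51.1

From dz/dt = 0: 0.00367y* = 0.0502, so y* = 13.7.
From dx/dt = 0: 0.476(1 - x*/544) = 0.0236·13.7, giving x* = 544·(1 - 0.678) = 175.
From dy/dt = 0: 0.00715·175 - 0.45 = 0.0157z*, so z* = 0.802/0.0157 = 51.1.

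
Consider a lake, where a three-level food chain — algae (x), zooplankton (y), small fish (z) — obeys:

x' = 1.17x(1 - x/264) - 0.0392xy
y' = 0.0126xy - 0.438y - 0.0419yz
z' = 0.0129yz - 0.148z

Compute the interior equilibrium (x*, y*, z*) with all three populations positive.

x* ≈ 163, y* ≈ 11.5, z* ≈ 38.4

From dz/dt = 0: 0.0129y* = 0.148, so y* = 11.5.
From dx/dt = 0: 1.17(1 - x*/264) = 0.0392·11.5, giving x* = 264·(1 - 0.384) = 163.
From dy/dt = 0: 0.0126·163 - 0.438 = 0.0419z*, so z* = 1.61/0.0419 = 38.4.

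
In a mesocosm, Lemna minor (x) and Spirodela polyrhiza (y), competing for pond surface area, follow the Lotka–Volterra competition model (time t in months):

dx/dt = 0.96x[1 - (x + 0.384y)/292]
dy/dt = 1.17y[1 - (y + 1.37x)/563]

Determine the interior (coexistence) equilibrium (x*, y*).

Setting both brackets to zero gives the nullclines x + 0.384y = 292 and 1.37x + y = 563.
Substituting y = 563 - 1.37x into the first: x(1 - 0.384·1.37) = 292 - 0.384·563.
So x* = 75.8/0.474 = 160, and then y* = 563 - 1.37·160 = 344.

x* ≈ 160, y* ≈ 344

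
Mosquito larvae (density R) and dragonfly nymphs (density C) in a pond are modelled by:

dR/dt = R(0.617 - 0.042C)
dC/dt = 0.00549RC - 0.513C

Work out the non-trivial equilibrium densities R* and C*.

R* ≈ 93.4, C* ≈ 14.7

Set dC/dt = 0 with C > 0: 0.00549R - 0.513 = 0, so R* = 0.513/0.00549 = 93.4.
Set dR/dt = 0 with R > 0: 0.617 - 0.042C = 0, so C* = 0.617/0.042 = 14.7.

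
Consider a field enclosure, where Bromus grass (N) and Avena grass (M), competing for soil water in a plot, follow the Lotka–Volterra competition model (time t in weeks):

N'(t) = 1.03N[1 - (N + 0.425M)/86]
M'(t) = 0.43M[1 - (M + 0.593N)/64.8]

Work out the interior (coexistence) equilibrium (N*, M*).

N* ≈ 78.2, M* ≈ 18.5

Setting both brackets to zero gives the nullclines N + 0.425M = 86 and 0.593N + M = 64.8.
Substituting M = 64.8 - 0.593N into the first: N(1 - 0.425·0.593) = 86 - 0.425·64.8.
So N* = 58.5/0.748 = 78.2, and then M* = 64.8 - 0.593·78.2 = 18.5.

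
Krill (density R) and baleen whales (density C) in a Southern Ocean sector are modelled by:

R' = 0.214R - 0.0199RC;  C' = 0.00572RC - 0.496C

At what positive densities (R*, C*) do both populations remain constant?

Set dC/dt = 0 with C > 0: 0.00572R - 0.496 = 0, so R* = 0.496/0.00572 = 86.7.
Set dR/dt = 0 with R > 0: 0.214 - 0.0199C = 0, so C* = 0.214/0.0199 = 10.8.

R* ≈ 86.7, C* ≈ 10.8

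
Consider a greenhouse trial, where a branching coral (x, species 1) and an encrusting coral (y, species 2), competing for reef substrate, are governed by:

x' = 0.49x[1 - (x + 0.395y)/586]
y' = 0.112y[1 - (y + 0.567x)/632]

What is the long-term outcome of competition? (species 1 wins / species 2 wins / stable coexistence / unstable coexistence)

stable coexistence

Compare the nullcline intercepts: K1/α12 = 586/0.395 = 1480 > K2 = 632; K2/α21 = 632/0.567 = 1110 > K1 = 586.
Since both inequalities hold, each species can invade when rare, so the interior equilibrium is stable.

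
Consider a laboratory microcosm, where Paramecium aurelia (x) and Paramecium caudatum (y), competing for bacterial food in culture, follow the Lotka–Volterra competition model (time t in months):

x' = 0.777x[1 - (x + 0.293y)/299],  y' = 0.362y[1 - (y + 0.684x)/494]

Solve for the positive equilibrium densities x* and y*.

Setting both brackets to zero gives the nullclines x + 0.293y = 299 and 0.684x + y = 494.
Substituting y = 494 - 0.684x into the first: x(1 - 0.293·0.684) = 299 - 0.293·494.
So x* = 154/0.8 = 193, and then y* = 494 - 0.684·193 = 362.

x* ≈ 193, y* ≈ 362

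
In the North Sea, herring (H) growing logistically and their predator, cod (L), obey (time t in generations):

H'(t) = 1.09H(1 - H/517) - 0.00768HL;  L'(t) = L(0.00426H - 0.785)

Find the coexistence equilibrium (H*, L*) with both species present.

H* ≈ 184, L* ≈ 91.3

From dL/dt = 0 with L > 0: 0.00426H* = 0.785, so H* = 184.
Substitute into dH/dt = 0: 1.09(1 - 184/517) = 0.00768L*.
The bracket is 0.644, giving L* = 0.701/0.00768 = 91.3.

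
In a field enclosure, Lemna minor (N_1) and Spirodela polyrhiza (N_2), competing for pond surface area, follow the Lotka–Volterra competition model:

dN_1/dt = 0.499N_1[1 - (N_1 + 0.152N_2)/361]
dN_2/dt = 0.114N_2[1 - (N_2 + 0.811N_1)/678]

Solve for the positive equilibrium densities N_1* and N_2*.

N_1* ≈ 294, N_2* ≈ 439

Setting both brackets to zero gives the nullclines N_1 + 0.152N_2 = 361 and 0.811N_1 + N_2 = 678.
Substituting N_2 = 678 - 0.811N_1 into the first: N_1(1 - 0.152·0.811) = 361 - 0.152·678.
So N_1* = 258/0.877 = 294, and then N_2* = 678 - 0.811·294 = 439.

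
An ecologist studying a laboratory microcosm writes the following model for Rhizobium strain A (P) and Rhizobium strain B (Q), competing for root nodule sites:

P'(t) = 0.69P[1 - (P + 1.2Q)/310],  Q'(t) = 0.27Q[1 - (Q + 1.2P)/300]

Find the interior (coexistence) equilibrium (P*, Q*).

Setting both brackets to zero gives the nullclines P + 1.2Q = 310 and 1.2P + Q = 300.
Substituting Q = 300 - 1.2P into the first: P(1 - 1.2·1.2) = 310 - 1.2·300.
So P* = -50/-0.44 = 114, and then Q* = 300 - 1.2·114 = 164.

P* ≈ 114, Q* ≈ 164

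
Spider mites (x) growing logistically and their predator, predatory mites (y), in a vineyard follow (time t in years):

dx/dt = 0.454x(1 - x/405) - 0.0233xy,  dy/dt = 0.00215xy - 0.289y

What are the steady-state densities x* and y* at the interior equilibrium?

From dy/dt = 0 with y > 0: 0.00215x* = 0.289, so x* = 134.
Substitute into dx/dt = 0: 0.454(1 - 134/405) = 0.0233y*.
The bracket is 0.668, giving y* = 0.303/0.0233 = 13.

x* ≈ 134, y* ≈ 13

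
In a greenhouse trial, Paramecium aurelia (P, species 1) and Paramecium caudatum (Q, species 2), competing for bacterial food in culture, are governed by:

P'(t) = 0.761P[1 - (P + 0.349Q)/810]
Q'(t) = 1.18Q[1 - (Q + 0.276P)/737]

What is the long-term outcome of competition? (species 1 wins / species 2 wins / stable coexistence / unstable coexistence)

Compare the nullcline intercepts: K1/α12 = 810/0.349 = 2320 > K2 = 737; K2/α21 = 737/0.276 = 2670 > K1 = 810.
Since both inequalities hold, each species can invade when rare, so the interior equilibrium is stable.

stable coexistence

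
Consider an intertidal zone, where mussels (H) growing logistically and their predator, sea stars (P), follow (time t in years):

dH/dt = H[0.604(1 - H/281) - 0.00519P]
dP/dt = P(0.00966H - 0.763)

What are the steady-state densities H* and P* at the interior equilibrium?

From dP/dt = 0 with P > 0: 0.00966H* = 0.763, so H* = 79.
Substitute into dH/dt = 0: 0.604(1 - 79/281) = 0.00519P*.
The bracket is 0.719, giving P* = 0.434/0.00519 = 83.7.

H* ≈ 79, P* ≈ 83.7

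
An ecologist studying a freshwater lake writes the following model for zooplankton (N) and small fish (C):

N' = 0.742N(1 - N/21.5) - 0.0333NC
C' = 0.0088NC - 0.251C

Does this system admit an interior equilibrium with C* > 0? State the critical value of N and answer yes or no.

Threshold N = 28.5; K < 28.5, so no, the predator goes extinct.

The predator equation gives dC/dt > 0 only when N > 0.251/0.0088 = 28.5.
Without the predator, N → K = 21.5. Since 21.5 < 28.5, the predator cannot invade.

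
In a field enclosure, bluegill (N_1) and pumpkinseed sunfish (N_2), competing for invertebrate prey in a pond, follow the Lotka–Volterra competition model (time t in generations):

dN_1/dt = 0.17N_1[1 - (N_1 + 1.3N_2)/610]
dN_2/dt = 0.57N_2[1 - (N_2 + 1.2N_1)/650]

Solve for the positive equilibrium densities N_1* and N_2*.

Setting both brackets to zero gives the nullclines N_1 + 1.3N_2 = 610 and 1.2N_1 + N_2 = 650.
Substituting N_2 = 650 - 1.2N_1 into the first: N_1(1 - 1.3·1.2) = 610 - 1.3·650.
So N_1* = -235/-0.56 = 420, and then N_2* = 650 - 1.2·420 = 146.

N_1* ≈ 420, N_2* ≈ 146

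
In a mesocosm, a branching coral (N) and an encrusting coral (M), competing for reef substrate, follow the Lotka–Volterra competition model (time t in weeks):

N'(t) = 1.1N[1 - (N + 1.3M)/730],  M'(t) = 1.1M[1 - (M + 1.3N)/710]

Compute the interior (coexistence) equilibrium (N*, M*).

Setting both brackets to zero gives the nullclines N + 1.3M = 730 and 1.3N + M = 710.
Substituting M = 710 - 1.3N into the first: N(1 - 1.3·1.3) = 730 - 1.3·710.
So N* = -193/-0.69 = 280, and then M* = 710 - 1.3·280 = 346.

N* ≈ 280, M* ≈ 346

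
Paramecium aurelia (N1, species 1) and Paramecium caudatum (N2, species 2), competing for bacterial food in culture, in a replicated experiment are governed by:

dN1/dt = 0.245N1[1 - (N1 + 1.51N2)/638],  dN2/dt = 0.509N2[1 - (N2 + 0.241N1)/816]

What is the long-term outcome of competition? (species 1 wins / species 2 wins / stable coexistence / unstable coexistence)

Compare the nullcline intercepts: K1/α12 = 638/1.51 = 423 < K2 = 816; K2/α21 = 816/0.241 = 3390 > K1 = 638.
Since the inequalities point opposite ways, species 2 can invade but species 1 cannot.

species 2 excludes species 1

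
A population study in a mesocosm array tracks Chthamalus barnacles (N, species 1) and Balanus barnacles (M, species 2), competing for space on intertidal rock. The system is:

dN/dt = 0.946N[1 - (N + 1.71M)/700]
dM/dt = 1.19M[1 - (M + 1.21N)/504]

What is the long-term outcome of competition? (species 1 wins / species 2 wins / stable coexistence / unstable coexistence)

unstable coexistence (outcome depends on initial conditions)

Compare the nullcline intercepts: K1/α12 = 700/1.71 = 409 < K2 = 504; K2/α21 = 504/1.21 = 417 < K1 = 700.
Since both are reversed, neither can invade when rare; the interior point is a saddle.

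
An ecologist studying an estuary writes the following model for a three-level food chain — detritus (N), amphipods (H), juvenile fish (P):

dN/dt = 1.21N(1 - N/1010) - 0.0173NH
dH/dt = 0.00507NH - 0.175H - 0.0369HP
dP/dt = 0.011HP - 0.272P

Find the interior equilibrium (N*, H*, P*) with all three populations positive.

N* ≈ 653, H* ≈ 24.7, P* ≈ 85

From dP/dt = 0: 0.011H* = 0.272, so H* = 24.7.
From dN/dt = 0: 1.21(1 - N*/1010) = 0.0173·24.7, giving N* = 1010·(1 - 0.354) = 653.
From dH/dt = 0: 0.00507·653 - 0.175 = 0.0369P*, so P* = 3.14/0.0369 = 85.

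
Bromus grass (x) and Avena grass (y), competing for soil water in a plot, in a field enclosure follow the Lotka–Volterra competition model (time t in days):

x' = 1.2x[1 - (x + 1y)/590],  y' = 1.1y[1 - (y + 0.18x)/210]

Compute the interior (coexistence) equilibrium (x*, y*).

x* ≈ 463, y* ≈ 127

Setting both brackets to zero gives the nullclines x + 1y = 590 and 0.18x + y = 210.
Substituting y = 210 - 0.18x into the first: x(1 - 1·0.18) = 590 - 1·210.
So x* = 380/0.82 = 463, and then y* = 210 - 0.18·463 = 127.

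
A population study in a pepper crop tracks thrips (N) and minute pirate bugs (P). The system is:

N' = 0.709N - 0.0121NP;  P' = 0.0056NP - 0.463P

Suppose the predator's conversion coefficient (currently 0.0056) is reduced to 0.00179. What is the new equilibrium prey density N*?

At the interior fixed point, setting dP/dt = 0 with P > 0 fixes N* = (predator death rate)/(NP coefficient) — independent of the other coefficients.
With the change, N* = 0.463/0.00179 = 259; it rises from 82.7.

N* ≈ 259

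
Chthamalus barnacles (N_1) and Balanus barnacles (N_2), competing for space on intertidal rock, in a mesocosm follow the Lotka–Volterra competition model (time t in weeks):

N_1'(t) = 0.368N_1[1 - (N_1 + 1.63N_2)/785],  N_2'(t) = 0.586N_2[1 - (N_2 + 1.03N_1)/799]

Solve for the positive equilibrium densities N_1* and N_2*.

Setting both brackets to zero gives the nullclines N_1 + 1.63N_2 = 785 and 1.03N_1 + N_2 = 799.
Substituting N_2 = 799 - 1.03N_1 into the first: N_1(1 - 1.63·1.03) = 785 - 1.63·799.
So N_1* = -517/-0.679 = 762, and then N_2* = 799 - 1.03·762 = 14.1.

N_1* ≈ 762, N_2* ≈ 14.1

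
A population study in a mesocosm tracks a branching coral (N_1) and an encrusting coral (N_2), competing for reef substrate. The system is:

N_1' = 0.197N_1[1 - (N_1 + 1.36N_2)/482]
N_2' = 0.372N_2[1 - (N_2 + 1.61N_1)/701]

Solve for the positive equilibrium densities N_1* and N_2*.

Setting both brackets to zero gives the nullclines N_1 + 1.36N_2 = 482 and 1.61N_1 + N_2 = 701.
Substituting N_2 = 701 - 1.61N_1 into the first: N_1(1 - 1.36·1.61) = 482 - 1.36·701.
So N_1* = -471/-1.19 = 396, and then N_2* = 701 - 1.61·396 = 63.1.

N_1* ≈ 396, N_2* ≈ 63.1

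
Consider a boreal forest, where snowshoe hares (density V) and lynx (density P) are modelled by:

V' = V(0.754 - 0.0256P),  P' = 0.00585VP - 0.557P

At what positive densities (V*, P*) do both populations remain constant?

Set dP/dt = 0 with P > 0: 0.00585V - 0.557 = 0, so V* = 0.557/0.00585 = 95.2.
Set dV/dt = 0 with V > 0: 0.754 - 0.0256P = 0, so P* = 0.754/0.0256 = 29.5.

V* ≈ 95.2, P* ≈ 29.5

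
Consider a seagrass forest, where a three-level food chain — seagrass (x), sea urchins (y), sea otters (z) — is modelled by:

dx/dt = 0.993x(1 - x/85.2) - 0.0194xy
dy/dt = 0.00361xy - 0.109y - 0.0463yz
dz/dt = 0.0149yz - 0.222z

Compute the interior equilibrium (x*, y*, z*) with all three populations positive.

x* ≈ 60.4, y* ≈ 14.9, z* ≈ 2.36

From dz/dt = 0: 0.0149y* = 0.222, so y* = 14.9.
From dx/dt = 0: 0.993(1 - x*/85.2) = 0.0194·14.9, giving x* = 85.2·(1 - 0.291) = 60.4.
From dy/dt = 0: 0.00361·60.4 - 0.109 = 0.0463z*, so z* = 0.109/0.0463 = 2.36.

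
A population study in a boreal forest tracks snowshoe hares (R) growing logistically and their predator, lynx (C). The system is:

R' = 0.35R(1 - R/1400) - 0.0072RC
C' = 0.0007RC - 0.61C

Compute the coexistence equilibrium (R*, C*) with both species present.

From dC/dt = 0 with C > 0: 0.0007R* = 0.61, so R* = 871.
Substitute into dR/dt = 0: 0.35(1 - 871/1400) = 0.0072C*.
The bracket is 0.378, giving C* = 0.132/0.0072 = 18.4.

R* ≈ 871, C* ≈ 18.4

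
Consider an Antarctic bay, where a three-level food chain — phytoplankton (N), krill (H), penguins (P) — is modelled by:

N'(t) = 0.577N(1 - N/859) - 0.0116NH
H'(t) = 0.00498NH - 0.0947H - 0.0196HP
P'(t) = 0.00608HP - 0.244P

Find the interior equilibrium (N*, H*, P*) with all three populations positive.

From dP/dt = 0: 0.00608H* = 0.244, so H* = 40.1.
From dN/dt = 0: 0.577(1 - N*/859) = 0.0116·40.1, giving N* = 859·(1 - 0.807) = 166.
From dH/dt = 0: 0.00498·166 - 0.0947 = 0.0196P*, so P* = 0.732/0.0196 = 37.3.

N* ≈ 166, H* ≈ 40.1, P* ≈ 37.3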